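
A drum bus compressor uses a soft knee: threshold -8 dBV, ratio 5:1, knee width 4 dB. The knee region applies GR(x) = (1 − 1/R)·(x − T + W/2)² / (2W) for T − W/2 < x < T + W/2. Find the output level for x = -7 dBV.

-7.9 dBV

x − T + W/2 = -7 − (-8) + 2 = 3.
GR = (1 − 1/5) × 3² / 8 = 0.8 × 9 / 8 = 0.9 dB.
Output = -7 − 0.9 = -7.9 dBV.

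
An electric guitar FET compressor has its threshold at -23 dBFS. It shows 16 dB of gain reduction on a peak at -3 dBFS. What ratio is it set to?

5:1

Input overshoot = -3 − (-23) = 20 dB.
Output overshoot = 20 − 16 = 4 dB.
Ratio = input overshoot / output overshoot = 20 / 4 = 5.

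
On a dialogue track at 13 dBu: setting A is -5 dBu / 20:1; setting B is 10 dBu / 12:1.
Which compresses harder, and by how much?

A, by 14.35 dB

A: 18 dB over, compressed to 0.9 dB over, so 17.1 dB of GR.
B: 3 dB over, compressed to 0.25 dB over, so 2.75 dB of GR.
A reduces 14.35 dB more.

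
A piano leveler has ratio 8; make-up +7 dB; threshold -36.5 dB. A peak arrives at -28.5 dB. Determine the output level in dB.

-28.5 dB

-28.5 dB sits 8 dB over threshold.
At 8:1 the overshoot is divided by 8, leaving 1 dB above threshold.
That puts the output at -35.5 dB; make-up adds 7 dB, giving -28.5 dB.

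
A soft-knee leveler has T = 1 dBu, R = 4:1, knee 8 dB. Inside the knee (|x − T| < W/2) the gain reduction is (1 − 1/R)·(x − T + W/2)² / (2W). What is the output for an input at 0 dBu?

x − T + W/2 = 0 − 1 + 4 = 3.
GR = (1 − 1/4) × 3² / 16 = 0.75 × 9 / 16 = 0.421875 dB.
Output = 0 − 0.421875 = -0.421875 dBu.

-0.421875 dBu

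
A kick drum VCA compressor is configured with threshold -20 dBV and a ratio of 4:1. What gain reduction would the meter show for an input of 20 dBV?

30 dB

The signal is 40 dB above threshold.
A 4:1 ratio leaves 10 dB of that excess.
Gain reduction = 40 − 10 = 30 dB.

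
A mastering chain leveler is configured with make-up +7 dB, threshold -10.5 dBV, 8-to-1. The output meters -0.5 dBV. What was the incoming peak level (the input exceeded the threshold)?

Before make-up, the level was -0.5 − 7 = -7.5 dBV.
That's 3 dB above the -10.5 dBV threshold.
Undo the ratio: input overshoot = 3 × 8 = 24 dB, giving input = 13.5 dBV.

13.5 dBV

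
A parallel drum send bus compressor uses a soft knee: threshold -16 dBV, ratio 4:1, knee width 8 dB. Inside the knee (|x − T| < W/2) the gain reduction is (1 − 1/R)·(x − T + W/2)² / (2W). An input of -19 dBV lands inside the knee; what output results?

-19.046875 dBV

x − T + W/2 = -19 − (-16) + 4 = 1.
GR = (1 − 1/4) × 1² / 16 = 0.75 × 1 / 16 = 0.046875 dB.
Output = -19 − 0.046875 = -19.046875 dBV.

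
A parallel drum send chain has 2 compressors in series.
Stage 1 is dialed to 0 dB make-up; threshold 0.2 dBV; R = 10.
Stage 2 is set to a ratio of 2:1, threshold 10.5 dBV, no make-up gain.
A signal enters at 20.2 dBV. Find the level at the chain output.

2.2 dBV

Stage 1: 20 dB above 0.2 dBV, reduced 10:1 to 2 dB above → 2.2 dBV.
Stage 2: 2.2 dBV is at or below the 10.5 dBV threshold — no compression; output 2.2 dBV.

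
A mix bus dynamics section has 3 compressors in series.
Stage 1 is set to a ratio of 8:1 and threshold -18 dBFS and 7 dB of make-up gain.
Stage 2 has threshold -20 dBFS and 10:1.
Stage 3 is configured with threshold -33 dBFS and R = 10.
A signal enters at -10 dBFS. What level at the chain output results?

Stage 1: overshoot 8 dB → 8/8 = 1 dB → -17 dBFS; +7 dB make-up → -10 dBFS.
Stage 2: 10 dB above -20 dBFS, reduced 10:1 to 1 dB above → -19 dBFS.
Stage 3: 14 dB above -33 dBFS, reduced 10:1 to 1.4 dB above → -31.6 dBFS.

-31.6 dBFS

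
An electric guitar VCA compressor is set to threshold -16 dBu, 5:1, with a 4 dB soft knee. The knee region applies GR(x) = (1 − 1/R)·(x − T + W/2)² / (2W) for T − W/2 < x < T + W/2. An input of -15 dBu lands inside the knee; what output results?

-15.9 dBu

x − T + W/2 = -15 − (-16) + 2 = 3.
GR = (1 − 1/5) × 3² / 8 = 0.8 × 9 / 8 = 0.9 dB.
Output = -15 − 0.9 = -15.9 dBu.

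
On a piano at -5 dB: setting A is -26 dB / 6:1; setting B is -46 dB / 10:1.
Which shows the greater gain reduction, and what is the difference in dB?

A: 21 dB over, compressed to 3.5 dB over, so 17.5 dB of GR.
B: 41 dB over, compressed to 4.1 dB over, so 36.9 dB of GR.
B reduces 19.4 dB more.

B, by 19.4 dB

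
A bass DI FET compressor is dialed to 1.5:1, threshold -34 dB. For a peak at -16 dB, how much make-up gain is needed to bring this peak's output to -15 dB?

Overshoot 18 dB → 18/1.5 = 12 dB after compression, so the compressed level is -34 + 12 = -22 dB.
Make-up = target − compressed = -15 − (-22) = 7 dB.

7 dB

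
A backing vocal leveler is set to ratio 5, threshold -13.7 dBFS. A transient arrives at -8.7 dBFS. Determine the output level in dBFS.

-8.7 dBFS sits 5 dB over threshold.
At 5:1 the overshoot is divided by 5, leaving 1 dB above threshold.
That puts the output at -12.7 dBFS.

-12.7 dBFS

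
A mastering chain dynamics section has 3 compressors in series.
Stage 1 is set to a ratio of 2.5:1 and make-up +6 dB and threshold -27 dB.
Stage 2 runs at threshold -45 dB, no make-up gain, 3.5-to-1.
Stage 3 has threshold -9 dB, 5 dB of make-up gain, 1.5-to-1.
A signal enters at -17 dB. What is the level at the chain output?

Stage 1: 10 dB above -27 dB, reduced 2.5:1 to 4 dB above → -23 dB; +6 dB make-up → -17 dB.
Stage 2: -17 dB is 28 dB over -45 dB; at 3.5:1 that becomes 8 dB over, giving -37 dB.
Stage 3: -37 dB is at or below the -9 dB threshold — no compression; make-up brings it to -32 dB.

-32 dB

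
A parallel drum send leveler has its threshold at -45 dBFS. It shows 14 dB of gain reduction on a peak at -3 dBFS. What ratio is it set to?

1.5:1

Input overshoot = -3 − (-45) = 42 dB.
Output overshoot = 42 − 14 = 28 dB.
Ratio = input overshoot / output overshoot = 42 / 28 = 1.5.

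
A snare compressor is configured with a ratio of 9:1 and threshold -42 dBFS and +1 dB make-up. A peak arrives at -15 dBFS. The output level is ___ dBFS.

-38 dBFS

-15 dBFS sits 27 dB over threshold.
At 9:1 the overshoot is divided by 9, leaving 3 dB above threshold.
So the level is -42 + 3 = -39 dBFS; make-up adds 1 dB, giving -38 dBFS.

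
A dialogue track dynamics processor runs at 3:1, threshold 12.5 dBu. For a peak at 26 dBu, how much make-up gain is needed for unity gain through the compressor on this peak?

Without make-up, output = threshold + overshoot/3 = 12.5 + 4.5 = 17 dBu.
Gap to target: 9 dB.

9 dB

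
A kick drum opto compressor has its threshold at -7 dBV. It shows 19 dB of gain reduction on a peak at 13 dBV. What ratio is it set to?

Input overshoot = 13 − (-7) = 20 dB.
Output overshoot = 20 − 19 = 1 dB.
Ratio = input overshoot / output overshoot = 20 / 1 = 20.

20:1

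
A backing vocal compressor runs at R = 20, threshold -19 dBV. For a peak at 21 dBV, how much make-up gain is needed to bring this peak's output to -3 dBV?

14 dB

The peak compresses to -19 + 40/20 = -17 dBV.
To reach -3 dBV requires -3 − (-17) = 14 dB of make-up.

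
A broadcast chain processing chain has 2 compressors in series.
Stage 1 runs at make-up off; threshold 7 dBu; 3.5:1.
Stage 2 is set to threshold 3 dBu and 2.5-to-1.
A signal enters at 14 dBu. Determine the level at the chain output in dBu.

5.4 dBu

Stage 1: 14 dBu is 7 dB over 7 dBu; at 3.5:1 that becomes 2 dB over, giving 9 dBu.
Stage 2: 9 dBu is 6 dB over 3 dBu; at 2.5:1 that becomes 2.4 dB over, giving 5.4 dBu.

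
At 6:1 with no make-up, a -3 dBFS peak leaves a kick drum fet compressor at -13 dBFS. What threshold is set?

Gain reduction = -3 − (-13) = 10 dB; output overshoot = GR / (R − 1) = 10 / 5 = 2 dB.
Threshold = output − output overshoot = -13 − 2 = -15 dBFS.

-15 dBFS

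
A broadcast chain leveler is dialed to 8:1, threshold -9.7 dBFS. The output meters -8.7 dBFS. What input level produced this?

The compressed level sits -8.7 − (-9.7) = 1 dB over threshold.
Before 8:1 compression the overshoot was 1 × 8 = 8 dB, so input = -9.7 + 8 = -1.7 dBFS.

-1.7 dBFS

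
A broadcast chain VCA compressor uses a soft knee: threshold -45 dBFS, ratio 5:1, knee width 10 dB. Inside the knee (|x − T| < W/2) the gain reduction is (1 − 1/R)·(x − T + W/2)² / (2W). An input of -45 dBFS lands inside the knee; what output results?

x − T + W/2 = -45 − (-45) + 5 = 5.
GR = (1 − 1/5) × 5² / 20 = 0.8 × 25 / 20 = 1 dB.
Output = -45 − 1 = -46 dBFS.

-46 dBFS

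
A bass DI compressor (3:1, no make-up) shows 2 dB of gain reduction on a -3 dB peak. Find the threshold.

-6 dB

Gain reduction = -3 − (-5) = 2 dB; output overshoot = GR / (R − 1) = 2 / 2 = 1 dB.
Threshold = output − output overshoot = -5 − 1 = -6 dB.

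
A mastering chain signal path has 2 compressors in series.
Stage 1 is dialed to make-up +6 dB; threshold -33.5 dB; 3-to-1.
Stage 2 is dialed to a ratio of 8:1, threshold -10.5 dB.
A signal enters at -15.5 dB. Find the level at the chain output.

-21.5 dB

Stage 1: -15.5 dB is 18 dB over -33.5 dB; at 3:1 that becomes 6 dB over, giving -27.5 dB; +6 dB make-up → -21.5 dB.
Stage 2: -21.5 dB ≤ -10.5 dB, so stage 2 doesn't engage; output -21.5 dB.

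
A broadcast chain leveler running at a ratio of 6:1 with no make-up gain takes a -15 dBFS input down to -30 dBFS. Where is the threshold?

-33 dBFS

Input is 18 dB above T (since output overshoot × R = input overshoot: (-30 − T)·6 = -15 − T gives T = -33 dBFS).
Check: -33 + (-15 − (-33))/6 = -33 + 3 = -30 dBFS. ✓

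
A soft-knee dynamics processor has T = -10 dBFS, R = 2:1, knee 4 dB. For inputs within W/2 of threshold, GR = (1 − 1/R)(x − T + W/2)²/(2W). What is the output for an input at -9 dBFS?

x − T + W/2 = -9 − (-10) + 2 = 3.
GR = (1 − 1/2) × 3² / 8 = 0.5 × 9 / 8 = 0.5625 dB.
Output = -9 − 0.5625 = -9.5625 dBFS.

-9.5625 dBFS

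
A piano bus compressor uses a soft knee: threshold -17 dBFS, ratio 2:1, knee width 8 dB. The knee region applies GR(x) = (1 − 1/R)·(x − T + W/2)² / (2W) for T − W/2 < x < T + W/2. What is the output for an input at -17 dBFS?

-17.5 dBFS

x − T + W/2 = -17 − (-17) + 4 = 4.
GR = (1 − 1/2) × 4² / 16 = 0.5 × 16 / 16 = 0.5 dB.
Output = -17 − 0.5 = -17.5 dBFS.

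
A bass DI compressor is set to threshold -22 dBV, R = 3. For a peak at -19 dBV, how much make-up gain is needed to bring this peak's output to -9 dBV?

The peak compresses to -22 + 3/3 = -21 dBV.
To reach -9 dBV requires -9 − (-21) = 12 dB of make-up.

12 dB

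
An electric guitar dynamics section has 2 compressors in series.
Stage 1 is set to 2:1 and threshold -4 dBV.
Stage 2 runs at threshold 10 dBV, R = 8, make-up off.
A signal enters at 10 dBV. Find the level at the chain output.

Stage 1: 14 dB above -4 dBV, reduced 2:1 to 7 dB above → 3 dBV.
Stage 2: 3 dBV is at or below the 10 dBV threshold — no compression; output 3 dBV.

3 dBV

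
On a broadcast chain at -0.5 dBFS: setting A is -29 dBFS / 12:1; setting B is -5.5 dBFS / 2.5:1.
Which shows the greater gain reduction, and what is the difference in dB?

A, by 23.125 dB

A: overshoot 28.5 dB → output overshoot 2.375 dB → GR 26.125 dB.
B: overshoot 5 dB → output overshoot 2 dB → GR 3 dB.
Difference: 23.125 dB in favour of A.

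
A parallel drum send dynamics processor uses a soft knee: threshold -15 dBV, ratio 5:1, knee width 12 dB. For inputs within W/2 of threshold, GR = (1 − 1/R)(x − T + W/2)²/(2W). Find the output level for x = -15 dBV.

x − T + W/2 = -15 − (-15) + 6 = 6.
GR = (1 − 1/5) × 6² / 24 = 0.8 × 36 / 24 = 1.2 dB.
Output = -15 − 1.2 = -16.2 dBV.

-16.2 dBV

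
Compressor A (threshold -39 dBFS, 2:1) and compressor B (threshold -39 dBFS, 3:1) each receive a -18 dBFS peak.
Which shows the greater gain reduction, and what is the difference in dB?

A: overshoot 21 dB → output overshoot 10.5 dB → GR 10.5 dB.
B: overshoot 21 dB → output overshoot 7 dB → GR 14 dB.
B reduces 3.5 dB more.

B, by 3.5 dB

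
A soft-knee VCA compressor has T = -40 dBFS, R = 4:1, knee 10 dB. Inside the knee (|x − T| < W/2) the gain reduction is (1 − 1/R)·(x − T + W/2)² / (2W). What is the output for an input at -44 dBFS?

x − T + W/2 = -44 − (-40) + 5 = 1.
GR = (1 − 1/4) × 1² / 20 = 0.75 × 1 / 20 = 0.0375 dB.
Output = -44 − 0.0375 = -44.0375 dBFS.

-44.0375 dBFS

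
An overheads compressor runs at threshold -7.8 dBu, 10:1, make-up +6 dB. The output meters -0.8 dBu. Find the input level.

2.2 dBu

Stripping the +6 dB make-up gives -6.8 dBu at the gain stage.
That's 1 dB above the -7.8 dBu threshold.
Before 10:1 compression the overshoot was 1 × 10 = 10 dB, so input = -7.8 + 10 = 2.2 dBu.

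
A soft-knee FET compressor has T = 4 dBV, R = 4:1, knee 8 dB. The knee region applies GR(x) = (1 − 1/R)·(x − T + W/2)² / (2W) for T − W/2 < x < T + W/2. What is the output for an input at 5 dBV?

3.828125 dBV

x − T + W/2 = 5 − 4 + 4 = 5.
GR = (1 − 1/4) × 5² / 16 = 0.75 × 25 / 16 = 1.171875 dB.
Output = 5 − 1.171875 = 3.828125 dBV.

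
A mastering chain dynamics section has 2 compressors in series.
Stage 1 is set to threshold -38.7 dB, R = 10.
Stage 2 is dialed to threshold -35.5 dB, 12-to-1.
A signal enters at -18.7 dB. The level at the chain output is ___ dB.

-36.7 dB

Stage 1: overshoot 20 dB → 20/10 = 2 dB → -36.7 dB.
Stage 2: -36.7 dB ≤ -35.5 dB, so stage 2 doesn't engage; output -36.7 dB.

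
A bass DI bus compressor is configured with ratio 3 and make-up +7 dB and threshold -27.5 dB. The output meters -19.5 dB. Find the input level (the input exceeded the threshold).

-24.5 dB

Remove make-up: -19.5 − 7 = -26.5 dB.
That's 1 dB above the -27.5 dB threshold.
Before 3:1 compression the overshoot was 1 × 3 = 3 dB, so input = -27.5 + 3 = -24.5 dB.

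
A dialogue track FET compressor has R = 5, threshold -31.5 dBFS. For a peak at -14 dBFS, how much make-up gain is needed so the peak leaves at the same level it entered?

The peak compresses to -31.5 + 17.5/5 = -28 dBFS.
To reach -14 dBFS requires -14 − (-28) = 14 dB of make-up.

14 dB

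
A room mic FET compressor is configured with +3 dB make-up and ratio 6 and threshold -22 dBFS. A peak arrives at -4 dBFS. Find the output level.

-4 dBFS sits 18 dB over threshold.
At 6:1 the overshoot is divided by 6, leaving 3 dB above threshold.
Output = -22 + 3 = -19 dBFS; make-up adds 3 dB, giving -16 dBFS.

-16 dBFS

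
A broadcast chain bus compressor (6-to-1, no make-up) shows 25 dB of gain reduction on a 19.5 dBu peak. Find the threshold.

-10.5 dBu

Input is 30 dB above T (since output overshoot × R = input overshoot: (-5.5 − T)·6 = 19.5 − T gives T = -10.5 dBu).
Check: -10.5 + (19.5 − (-10.5))/6 = -10.5 + 5 = -5.5 dBu. ✓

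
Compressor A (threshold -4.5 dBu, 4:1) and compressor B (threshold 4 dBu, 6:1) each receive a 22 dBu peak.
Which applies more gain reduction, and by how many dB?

A, by 4.875 dB

A: 26.5 dB over, compressed to 6.625 dB over, so 19.875 dB of GR.
B: 18 dB over, compressed to 3 dB over, so 15 dB of GR.
Difference: 4.875 dB in favour of A.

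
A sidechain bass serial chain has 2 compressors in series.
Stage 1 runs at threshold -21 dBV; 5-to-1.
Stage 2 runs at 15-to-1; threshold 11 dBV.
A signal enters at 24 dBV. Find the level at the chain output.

-12 dBV

Stage 1: 24 dBV is 45 dB over -21 dBV; at 5:1 that becomes 9 dB over, giving -12 dBV.
Stage 2: -12 dBV ≤ 11 dBV, so stage 2 doesn't engage; output -12 dBV.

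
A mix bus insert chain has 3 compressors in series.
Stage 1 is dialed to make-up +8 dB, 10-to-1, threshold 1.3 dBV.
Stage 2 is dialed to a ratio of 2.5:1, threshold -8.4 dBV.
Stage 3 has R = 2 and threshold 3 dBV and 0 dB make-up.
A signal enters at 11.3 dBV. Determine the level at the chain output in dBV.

Stage 1: 10 dB above 1.3 dBV, reduced 10:1 to 1 dB above → 2.3 dBV; +8 dB make-up → 10.3 dBV.
Stage 2: 18.7 dB above -8.4 dBV, reduced 2.5:1 to 7.48 dB above → -0.92 dBV.
Stage 3: -0.92 dBV ≤ 3 dBV, so stage 3 doesn't engage; output -0.92 dBV.

-0.92 dBV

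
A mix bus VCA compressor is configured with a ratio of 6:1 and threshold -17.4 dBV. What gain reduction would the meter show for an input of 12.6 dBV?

Overshoot = 12.6 − (-17.4) = 30 dB.
A 6:1 ratio leaves 5 dB of that excess.
Gain reduction = 30 − 5 = 25 dB.

25 dB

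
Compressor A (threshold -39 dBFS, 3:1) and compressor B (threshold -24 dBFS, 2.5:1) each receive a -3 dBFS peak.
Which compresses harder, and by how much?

A: overshoot 36 dB → output overshoot 12 dB → GR 24 dB.
B: overshoot 21 dB → output overshoot 8.4 dB → GR 12.6 dB.
A reduces 11.4 dB more.

A, by 11.4 dB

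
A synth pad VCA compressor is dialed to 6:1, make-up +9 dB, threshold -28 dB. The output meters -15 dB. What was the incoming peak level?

Remove make-up: -15 − 9 = -24 dB.
That's 4 dB above the -28 dB threshold.
Undo the ratio: input overshoot = 4 × 6 = 24 dB, giving input = -4 dB.

-4 dB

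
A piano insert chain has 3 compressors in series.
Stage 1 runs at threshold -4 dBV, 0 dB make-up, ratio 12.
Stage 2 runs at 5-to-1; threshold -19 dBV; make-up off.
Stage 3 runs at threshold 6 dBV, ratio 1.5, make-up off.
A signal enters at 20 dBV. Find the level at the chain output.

Stage 1: overshoot 24 dB → 24/12 = 2 dB → -2 dBV.
Stage 2: 17 dB above -19 dBV, reduced 5:1 to 3.4 dB above → -15.6 dBV.
Stage 3: -15.6 dBV is at or below the 6 dBV threshold — no compression; output -15.6 dBV.

-15.6 dBV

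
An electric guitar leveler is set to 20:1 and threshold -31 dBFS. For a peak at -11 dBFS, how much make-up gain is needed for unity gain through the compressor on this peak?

19 dB

Without make-up, output = threshold + overshoot/20 = -31 + 1 = -30 dBFS.
Gap to target: 19 dB.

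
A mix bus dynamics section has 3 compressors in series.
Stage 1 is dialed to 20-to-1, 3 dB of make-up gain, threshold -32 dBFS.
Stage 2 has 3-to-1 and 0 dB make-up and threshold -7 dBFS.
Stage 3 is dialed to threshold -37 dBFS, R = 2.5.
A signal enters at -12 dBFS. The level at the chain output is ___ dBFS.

-33.4 dBFS

Stage 1: overshoot 20 dB → 20/20 = 1 dB → -31 dBFS; +3 dB make-up → -28 dBFS.
Stage 2: -28 dBFS is at or below the -7 dBFS threshold — no compression; output -28 dBFS.
Stage 3: -28 dBFS is 9 dB over -37 dBFS; at 2.5:1 that becomes 3.6 dB over, giving -33.4 dBFS.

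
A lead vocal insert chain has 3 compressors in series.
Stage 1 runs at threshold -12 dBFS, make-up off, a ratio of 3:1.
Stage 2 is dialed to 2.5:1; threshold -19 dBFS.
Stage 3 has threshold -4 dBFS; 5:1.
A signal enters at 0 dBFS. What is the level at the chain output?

-14.6 dBFS

Stage 1: overshoot 12 dB → 12/3 = 4 dB → -8 dBFS.
Stage 2: overshoot 11 dB → 11/2.5 = 4.4 dB → -14.6 dBFS.
Stage 3: -14.6 dBFS ≤ -4 dBFS, so stage 3 doesn't engage; output -14.6 dBFS.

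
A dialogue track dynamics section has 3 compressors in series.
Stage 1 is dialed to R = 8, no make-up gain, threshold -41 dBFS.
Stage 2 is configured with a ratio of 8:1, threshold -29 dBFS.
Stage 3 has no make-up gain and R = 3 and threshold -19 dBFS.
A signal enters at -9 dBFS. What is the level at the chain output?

-37 dBFS

Stage 1: overshoot 32 dB → 32/8 = 4 dB → -37 dBFS.
Stage 2: below threshold (-37 ≤ -29); passes unchanged; output -37 dBFS.
Stage 3: below threshold (-37 ≤ -19); passes unchanged; output -37 dBFS.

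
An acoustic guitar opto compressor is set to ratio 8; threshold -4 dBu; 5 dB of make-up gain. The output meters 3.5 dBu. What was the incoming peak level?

16 dBu

Stripping the +5 dB make-up gives -1.5 dBu at the gain stage.
That's 2.5 dB above the -4 dBu threshold.
Input overshoot = R × output overshoot = 20 dB → input = -4 + 20 = 16 dBu.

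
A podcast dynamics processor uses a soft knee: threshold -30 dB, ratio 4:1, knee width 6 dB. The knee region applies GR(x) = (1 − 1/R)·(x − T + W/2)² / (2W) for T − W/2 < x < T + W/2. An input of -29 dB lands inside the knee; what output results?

-30 dB

x − T + W/2 = -29 − (-30) + 3 = 4.
GR = (1 − 1/4) × 4² / 12 = 0.75 × 16 / 12 = 1 dB.
Output = -29 − 1 = -30 dB.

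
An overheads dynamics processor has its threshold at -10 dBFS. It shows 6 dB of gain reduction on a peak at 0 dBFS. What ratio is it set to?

2.5:1

Input overshoot = 0 − (-10) = 10 dB.
Output overshoot = 10 − 6 = 4 dB.
Ratio = input overshoot / output overshoot = 10 / 4 = 2.5.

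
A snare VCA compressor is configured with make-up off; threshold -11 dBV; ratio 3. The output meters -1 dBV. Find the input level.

19 dBV

The compressed level sits -1 − (-11) = 10 dB over threshold.
Before 3:1 compression the overshoot was 10 × 3 = 30 dB, so input = -11 + 30 = 19 dBV.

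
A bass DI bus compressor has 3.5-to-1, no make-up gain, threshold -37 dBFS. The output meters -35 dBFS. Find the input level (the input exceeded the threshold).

-30 dBFS

The compressed level sits -35 − (-37) = 2 dB over threshold.
Before 3.5:1 compression the overshoot was 2 × 3.5 = 7 dB, so input = -37 + 7 = -30 dBFS.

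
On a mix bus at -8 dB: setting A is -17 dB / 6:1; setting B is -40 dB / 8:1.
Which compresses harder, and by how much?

A: overshoot 9 dB → output overshoot 1.5 dB → GR 7.5 dB.
B: overshoot 32 dB → output overshoot 4 dB → GR 28 dB.
B reduces 20.5 dB more.

B, by 20.5 dB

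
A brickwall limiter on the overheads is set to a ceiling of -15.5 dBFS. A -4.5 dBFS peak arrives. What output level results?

A brickwall limiter is an ∞:1 compressor: any input above the ceiling is clamped to -15.5 dBFS.

-15.5 dBFS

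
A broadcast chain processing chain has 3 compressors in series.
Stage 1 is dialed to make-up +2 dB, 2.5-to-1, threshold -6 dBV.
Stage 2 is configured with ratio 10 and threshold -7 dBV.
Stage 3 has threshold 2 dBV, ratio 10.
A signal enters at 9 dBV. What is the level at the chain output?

-6.1 dBV

Stage 1: overshoot 15 dB → 15/2.5 = 6 dB → 0 dBV; +2 dB make-up → 2 dBV.
Stage 2: overshoot 9 dB → 9/10 = 0.9 dB → -6.1 dBV.
Stage 3: below threshold (-6.1 ≤ 2); passes unchanged; output -6.1 dBV.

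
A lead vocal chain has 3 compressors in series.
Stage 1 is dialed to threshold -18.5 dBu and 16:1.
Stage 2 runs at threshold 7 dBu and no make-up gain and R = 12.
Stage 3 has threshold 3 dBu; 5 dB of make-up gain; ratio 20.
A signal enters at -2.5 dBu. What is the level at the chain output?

-12.5 dBu

Stage 1: 16 dB above -18.5 dBu, reduced 16:1 to 1 dB above → -17.5 dBu.
Stage 2: below threshold (-17.5 ≤ 7); passes unchanged; output -17.5 dBu.
Stage 3: below threshold (-17.5 ≤ 3); passes unchanged; make-up brings it to -12.5 dBu.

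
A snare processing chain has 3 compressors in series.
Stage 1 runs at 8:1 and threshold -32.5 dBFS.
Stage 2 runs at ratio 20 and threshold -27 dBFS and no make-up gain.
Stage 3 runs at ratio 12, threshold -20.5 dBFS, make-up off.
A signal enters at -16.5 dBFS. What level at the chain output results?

Stage 1: -16.5 dBFS is 16 dB over -32.5 dBFS; at 8:1 that becomes 2 dB over, giving -30.5 dBFS.
Stage 2: below threshold (-30.5 ≤ -27); passes unchanged; output -30.5 dBFS.
Stage 3: below threshold (-30.5 ≤ -20.5); passes unchanged; output -30.5 dBFS.

-30.5 dBFS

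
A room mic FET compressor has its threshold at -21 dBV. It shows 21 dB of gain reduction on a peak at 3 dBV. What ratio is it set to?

8:1

Input overshoot = 3 − (-21) = 24 dB.
Output overshoot = 24 − 21 = 3 dB.
Ratio = input overshoot / output overshoot = 24 / 3 = 8.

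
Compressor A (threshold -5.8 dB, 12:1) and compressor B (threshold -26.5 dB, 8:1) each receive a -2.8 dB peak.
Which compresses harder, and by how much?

A: 3 dB over, compressed to 0.25 dB over, so 2.75 dB of GR.
B: 23.7 dB over, compressed to 2.9625 dB over, so 20.7375 dB of GR.
Difference: 17.9875 dB in favour of B.

B, by 17.9875 dB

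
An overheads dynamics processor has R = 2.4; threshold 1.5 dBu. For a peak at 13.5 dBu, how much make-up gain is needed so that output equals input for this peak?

Without make-up, output = threshold + overshoot/2.4 = 1.5 + 5 = 6.5 dBu.
Gap to target: 7 dB.

7 dB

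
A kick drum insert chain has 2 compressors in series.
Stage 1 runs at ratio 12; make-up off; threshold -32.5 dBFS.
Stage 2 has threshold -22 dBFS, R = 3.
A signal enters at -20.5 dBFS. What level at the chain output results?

Stage 1: overshoot 12 dB → 12/12 = 1 dB → -31.5 dBFS.
Stage 2: below threshold (-31.5 ≤ -22); passes unchanged; output -31.5 dBFS.

-31.5 dBFS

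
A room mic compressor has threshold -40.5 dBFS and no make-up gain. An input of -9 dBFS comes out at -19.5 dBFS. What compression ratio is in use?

Input overshoot = -9 − (-40.5) = 31.5 dB; output overshoot = -19.5 − (-40.5) = 21 dB.
Ratio = 31.5 / 21 = 1.5.

1.5:1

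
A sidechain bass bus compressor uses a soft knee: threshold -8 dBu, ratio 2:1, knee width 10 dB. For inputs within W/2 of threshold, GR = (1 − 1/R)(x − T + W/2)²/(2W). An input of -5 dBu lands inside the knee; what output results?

x − T + W/2 = -5 − (-8) + 5 = 8.
GR = (1 − 1/2) × 8² / 20 = 0.5 × 64 / 20 = 1.6 dB.
Output = -5 − 1.6 = -6.6 dBu.

-6.6 dBu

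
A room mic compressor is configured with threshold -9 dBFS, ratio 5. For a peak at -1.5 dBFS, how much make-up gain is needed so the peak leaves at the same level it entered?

Without make-up, output = threshold + overshoot/5 = -9 + 1.5 = -7.5 dBFS.
Gap to target: 6 dB.

6 dB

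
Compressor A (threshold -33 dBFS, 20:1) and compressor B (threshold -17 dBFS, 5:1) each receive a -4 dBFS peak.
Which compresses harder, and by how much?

A, by 17.15 dB

A: GR = 29 − 29/20 = 27.55 dB.
B: GR = 13 − 13/5 = 10.4 dB.
A reduces 17.15 dB more.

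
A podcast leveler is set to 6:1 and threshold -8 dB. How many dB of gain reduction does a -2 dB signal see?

Overshoot = -2 − (-8) = 6 dB.
A 6:1 ratio leaves 1 dB of that excess.
Gain reduction = 6 − 1 = 5 dB.

5 dB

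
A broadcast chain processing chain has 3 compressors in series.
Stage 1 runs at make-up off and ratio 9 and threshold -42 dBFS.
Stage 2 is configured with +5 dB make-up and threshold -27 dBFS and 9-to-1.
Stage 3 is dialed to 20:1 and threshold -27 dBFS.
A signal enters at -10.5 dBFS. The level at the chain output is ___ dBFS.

Stage 1: -10.5 dBFS is 31.5 dB over -42 dBFS; at 9:1 that becomes 3.5 dB over, giving -38.5 dBFS.
Stage 2: below threshold (-38.5 ≤ -27); passes unchanged; make-up brings it to -33.5 dBFS.
Stage 3: -33.5 dBFS ≤ -27 dBFS, so stage 3 doesn't engage; output -33.5 dBFS.

-33.5 dBFS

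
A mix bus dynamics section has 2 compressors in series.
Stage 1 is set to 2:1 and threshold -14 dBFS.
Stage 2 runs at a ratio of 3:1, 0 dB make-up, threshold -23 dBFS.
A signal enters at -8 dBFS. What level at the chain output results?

Stage 1: 6 dB above -14 dBFS, reduced 2:1 to 3 dB above → -11 dBFS.
Stage 2: overshoot 12 dB → 12/3 = 4 dB → -19 dBFS.

-19 dBFS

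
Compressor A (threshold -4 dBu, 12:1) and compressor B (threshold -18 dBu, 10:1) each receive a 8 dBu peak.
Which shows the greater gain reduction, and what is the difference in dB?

A: GR = 12 − 12/12 = 11 dB.
B: GR = 26 − 26/10 = 23.4 dB.
B applies 12.4 dB more gain reduction.

B, by 12.4 dB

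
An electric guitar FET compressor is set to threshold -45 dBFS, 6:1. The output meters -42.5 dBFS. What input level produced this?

Post-compression overshoot = -42.5 − (-45) = 2.5 dB.
Before 6:1 compression the overshoot was 2.5 × 6 = 15 dB, so input = -45 + 15 = -30 dBFS.

-30 dBFS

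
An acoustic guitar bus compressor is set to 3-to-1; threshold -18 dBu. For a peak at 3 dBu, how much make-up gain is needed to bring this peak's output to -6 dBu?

Overshoot 21 dB → 21/3 = 7 dB after compression, so the compressed level is -18 + 7 = -11 dBu.
Make-up = target − compressed = -6 − (-11) = 5 dB.

5 dB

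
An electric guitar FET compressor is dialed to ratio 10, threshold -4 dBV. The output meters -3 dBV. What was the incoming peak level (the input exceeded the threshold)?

6 dBV

The compressed level sits -3 − (-4) = 1 dB over threshold.
Undo the ratio: input overshoot = 1 × 10 = 10 dB, giving input = 6 dBV.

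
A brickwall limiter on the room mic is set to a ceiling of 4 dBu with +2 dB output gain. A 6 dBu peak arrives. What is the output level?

A brickwall limiter is an ∞:1 compressor: any input above the ceiling is clamped to 4 dBu.
Output gain then adds 2 dB: 4 + 2 = 6 dBu.

6 dBu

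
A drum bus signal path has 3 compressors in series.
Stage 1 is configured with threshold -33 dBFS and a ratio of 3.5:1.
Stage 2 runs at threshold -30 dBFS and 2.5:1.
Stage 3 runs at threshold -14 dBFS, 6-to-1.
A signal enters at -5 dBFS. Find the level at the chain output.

Stage 1: 28 dB above -33 dBFS, reduced 3.5:1 to 8 dB above → -25 dBFS.
Stage 2: overshoot 5 dB → 5/2.5 = 2 dB → -28 dBFS.
Stage 3: -28 dBFS ≤ -14 dBFS, so stage 3 doesn't engage; output -28 dBFS.

-28 dBFS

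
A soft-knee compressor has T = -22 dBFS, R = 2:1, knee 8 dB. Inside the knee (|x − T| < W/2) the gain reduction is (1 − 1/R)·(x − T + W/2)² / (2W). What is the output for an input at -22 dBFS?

x − T + W/2 = -22 − (-22) + 4 = 4.
GR = (1 − 1/2) × 4² / 16 = 0.5 × 16 / 16 = 0.5 dB.
Output = -22 − 0.5 = -22.5 dBFS.

-22.5 dBFS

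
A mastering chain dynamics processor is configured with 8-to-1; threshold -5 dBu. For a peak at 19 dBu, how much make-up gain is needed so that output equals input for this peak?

The peak compresses to -5 + 24/8 = -2 dBu.
To reach 19 dBu requires 19 − (-2) = 21 dB of make-up.

21 dB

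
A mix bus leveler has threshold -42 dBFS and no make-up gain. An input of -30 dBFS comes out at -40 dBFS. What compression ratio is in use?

Input overshoot = -30 − (-42) = 12 dB; output overshoot = -40 − (-42) = 2 dB.
Ratio = 12 / 2 = 6.

6:1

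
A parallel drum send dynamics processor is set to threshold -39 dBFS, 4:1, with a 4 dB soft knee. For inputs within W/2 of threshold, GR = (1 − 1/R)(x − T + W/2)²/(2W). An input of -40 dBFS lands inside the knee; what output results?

-40.09375 dBFS

x − T + W/2 = -40 − (-39) + 2 = 1.
GR = (1 − 1/4) × 1² / 8 = 0.75 × 1 / 8 = 0.09375 dB.
Output = -40 − 0.09375 = -40.09375 dBFS.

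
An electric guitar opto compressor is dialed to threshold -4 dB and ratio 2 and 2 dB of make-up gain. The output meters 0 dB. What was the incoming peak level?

Before make-up, the level was 0 − 2 = -2 dB.
The compressed level sits -2 − (-4) = 2 dB over threshold.
Input overshoot = R × output overshoot = 4 dB → input = -4 + 4 = 0 dB.

0 dB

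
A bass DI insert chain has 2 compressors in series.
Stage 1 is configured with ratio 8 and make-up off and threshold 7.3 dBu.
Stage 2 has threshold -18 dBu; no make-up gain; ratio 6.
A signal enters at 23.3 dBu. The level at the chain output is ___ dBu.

Stage 1: 23.3 dBu is 16 dB over 7.3 dBu; at 8:1 that becomes 2 dB over, giving 9.3 dBu.
Stage 2: overshoot 27.3 dB → 27.3/6 = 4.55 dB → -13.45 dBu.

-13.45 dBu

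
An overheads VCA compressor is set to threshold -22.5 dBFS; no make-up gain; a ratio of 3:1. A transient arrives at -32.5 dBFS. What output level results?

-32.5 dBFS is 10 dB below the -22.5 dBFS threshold, so no gain reduction is applied.
Output = input = -32.5 dBFS.

-32.5 dBFS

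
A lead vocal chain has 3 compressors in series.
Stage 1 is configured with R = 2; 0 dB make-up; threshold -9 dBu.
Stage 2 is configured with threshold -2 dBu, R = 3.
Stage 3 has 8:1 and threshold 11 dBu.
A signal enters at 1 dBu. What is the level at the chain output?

Stage 1: 1 dBu is 10 dB over -9 dBu; at 2:1 that becomes 5 dB over, giving -4 dBu.
Stage 2: below threshold (-4 ≤ -2); passes unchanged; output -4 dBu.
Stage 3: below threshold (-4 ≤ 11); passes unchanged; output -4 dBu.

-4 dBu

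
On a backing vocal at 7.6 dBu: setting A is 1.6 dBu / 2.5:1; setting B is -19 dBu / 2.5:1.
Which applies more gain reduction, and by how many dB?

A: overshoot 6 dB → output overshoot 2.4 dB → GR 3.6 dB.
B: overshoot 26.6 dB → output overshoot 10.64 dB → GR 15.96 dB.
B applies 12.36 dB more gain reduction.

B, by 12.36 dB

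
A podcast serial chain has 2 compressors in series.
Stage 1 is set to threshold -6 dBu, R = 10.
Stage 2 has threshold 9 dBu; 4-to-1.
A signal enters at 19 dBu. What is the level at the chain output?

-3.5 dBu

Stage 1: overshoot 25 dB → 25/10 = 2.5 dB → -3.5 dBu.
Stage 2: below threshold (-3.5 ≤ 9); passes unchanged; output -3.5 dBu.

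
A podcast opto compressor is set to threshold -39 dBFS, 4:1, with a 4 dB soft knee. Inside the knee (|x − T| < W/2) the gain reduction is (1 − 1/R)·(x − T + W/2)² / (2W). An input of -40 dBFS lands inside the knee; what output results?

x − T + W/2 = -40 − (-39) + 2 = 1.
GR = (1 − 1/4) × 1² / 8 = 0.75 × 1 / 8 = 0.09375 dB.
Output = -40 − 0.09375 = -40.09375 dBFS.

-40.09375 dBFS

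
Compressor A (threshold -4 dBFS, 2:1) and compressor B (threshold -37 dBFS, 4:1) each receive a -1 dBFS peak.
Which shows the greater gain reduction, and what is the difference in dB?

A: overshoot 3 dB → output overshoot 1.5 dB → GR 1.5 dB.
B: overshoot 36 dB → output overshoot 9 dB → GR 27 dB.
B reduces 25.5 dB more.

B, by 25.5 dB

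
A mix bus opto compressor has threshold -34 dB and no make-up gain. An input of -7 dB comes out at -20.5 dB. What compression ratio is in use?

Input overshoot = -7 − (-34) = 27 dB; output overshoot = -20.5 − (-34) = 13.5 dB.
Ratio = 27 / 13.5 = 2.

2:1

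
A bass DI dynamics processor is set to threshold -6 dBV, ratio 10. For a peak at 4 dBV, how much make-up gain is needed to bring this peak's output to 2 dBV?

The peak compresses to -6 + 10/10 = -5 dBV.
To reach 2 dBV requires 2 − (-5) = 7 dB of make-up.

7 dB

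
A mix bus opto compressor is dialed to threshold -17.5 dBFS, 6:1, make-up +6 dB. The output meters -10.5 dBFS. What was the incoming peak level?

-11.5 dBFS

Before make-up, the level was -10.5 − 6 = -16.5 dBFS.
The compressed level sits -16.5 − (-17.5) = 1 dB over threshold.
Undo the ratio: input overshoot = 1 × 6 = 6 dB, giving input = -11.5 dBFS.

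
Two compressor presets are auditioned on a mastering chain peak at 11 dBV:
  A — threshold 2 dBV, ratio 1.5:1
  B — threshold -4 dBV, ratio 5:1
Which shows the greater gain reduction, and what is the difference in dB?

B, by 9 dB

A: GR = 9 − 9/1.5 = 3 dB.
B: GR = 15 − 15/5 = 12 dB.
B reduces 9 dB more.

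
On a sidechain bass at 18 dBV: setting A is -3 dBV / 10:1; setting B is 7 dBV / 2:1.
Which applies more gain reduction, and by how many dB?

A: overshoot 21 dB → output overshoot 2.1 dB → GR 18.9 dB.
B: overshoot 11 dB → output overshoot 5.5 dB → GR 5.5 dB.
A reduces 13.4 dB more.

A, by 13.4 dB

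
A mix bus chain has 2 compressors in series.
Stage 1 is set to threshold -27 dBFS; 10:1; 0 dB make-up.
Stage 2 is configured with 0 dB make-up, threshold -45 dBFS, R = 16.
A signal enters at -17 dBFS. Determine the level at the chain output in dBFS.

-43.8125 dBFS

Stage 1: -17 dBFS is 10 dB over -27 dBFS; at 10:1 that becomes 1 dB over, giving -26 dBFS.
Stage 2: -26 dBFS is 19 dB over -45 dBFS; at 16:1 that becomes 1.1875 dB over, giving -43.8125 dBFS.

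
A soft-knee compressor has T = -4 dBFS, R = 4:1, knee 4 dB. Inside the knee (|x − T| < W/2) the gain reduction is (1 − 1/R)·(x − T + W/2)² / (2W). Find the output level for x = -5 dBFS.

-5.09375 dBFS

x − T + W/2 = -5 − (-4) + 2 = 1.
GR = (1 − 1/4) × 1² / 8 = 0.75 × 1 / 8 = 0.09375 dB.
Output = -5 − 0.09375 = -5.09375 dBFS.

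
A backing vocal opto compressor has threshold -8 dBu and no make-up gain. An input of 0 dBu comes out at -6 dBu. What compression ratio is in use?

Input overshoot = 0 − (-8) = 8 dB; output overshoot = -6 − (-8) = 2 dB.
Ratio = 8 / 2 = 4.

4:1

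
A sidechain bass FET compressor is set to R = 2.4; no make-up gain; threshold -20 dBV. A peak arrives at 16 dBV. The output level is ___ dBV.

-5 dBV

Overshoot: 16 − (-20) = 36 dB.
The 36 dB excess becomes 15 dB after 2.4:1 reduction.
That puts the output at -5 dBV.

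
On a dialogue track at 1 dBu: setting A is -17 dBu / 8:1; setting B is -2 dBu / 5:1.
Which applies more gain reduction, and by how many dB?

A: overshoot 18 dB → output overshoot 2.25 dB → GR 15.75 dB.
B: overshoot 3 dB → output overshoot 0.6 dB → GR 2.4 dB.
Difference: 13.35 dB in favour of A.

A, by 13.35 dB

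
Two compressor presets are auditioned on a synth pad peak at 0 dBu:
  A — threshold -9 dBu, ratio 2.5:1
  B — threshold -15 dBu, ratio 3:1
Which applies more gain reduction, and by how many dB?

B, by 4.6 dB

A: overshoot 9 dB → output overshoot 3.6 dB → GR 5.4 dB.
B: overshoot 15 dB → output overshoot 5 dB → GR 10 dB.
B reduces 4.6 dB more.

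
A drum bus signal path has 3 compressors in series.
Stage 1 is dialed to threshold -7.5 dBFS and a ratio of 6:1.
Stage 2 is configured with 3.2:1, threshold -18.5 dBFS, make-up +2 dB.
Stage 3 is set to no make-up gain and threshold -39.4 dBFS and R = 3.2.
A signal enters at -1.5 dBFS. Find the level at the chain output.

Stage 1: overshoot 6 dB → 6/6 = 1 dB → -6.5 dBFS.
Stage 2: -6.5 dBFS is 12 dB over -18.5 dBFS; at 3.2:1 that becomes 3.75 dB over, giving -14.75 dBFS; +2 dB make-up → -12.75 dBFS.
Stage 3: -12.75 dBFS is 26.65 dB over -39.4 dBFS; at 3.2:1 that becomes 8.328125 dB over, giving -31.071875 dBFS.

-31.071875 dBFS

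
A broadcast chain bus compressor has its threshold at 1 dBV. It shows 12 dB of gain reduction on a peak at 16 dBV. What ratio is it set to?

5:1

Input overshoot = 16 − 1 = 15 dB.
Output overshoot = 15 − 12 = 3 dB.
Ratio = input overshoot / output overshoot = 15 / 3 = 5.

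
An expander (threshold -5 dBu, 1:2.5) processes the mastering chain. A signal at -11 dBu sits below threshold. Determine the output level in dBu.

-20 dBu

Below threshold, a 1:2.5 expander applies gain = (2.5−1)×(T − x) of attenuation.
(2.5−1) × 6 = 9 dB, so output = -11 − 9 = -20 dBu.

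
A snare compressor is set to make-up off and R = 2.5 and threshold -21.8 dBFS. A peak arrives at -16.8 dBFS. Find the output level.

-19.8 dBFS

The input is 5 dB above the -21.8 dBFS threshold.
2.5:1 compression reduces that to 5/2.5 = 2 dB over.
That puts the output at -19.8 dBFS.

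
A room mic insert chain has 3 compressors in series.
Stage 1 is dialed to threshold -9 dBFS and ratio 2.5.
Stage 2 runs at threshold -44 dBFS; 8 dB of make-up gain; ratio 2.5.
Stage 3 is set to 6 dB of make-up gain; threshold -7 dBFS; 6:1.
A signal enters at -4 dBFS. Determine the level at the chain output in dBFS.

-15.2 dBFS

Stage 1: -4 dBFS is 5 dB over -9 dBFS; at 2.5:1 that becomes 2 dB over, giving -7 dBFS.
Stage 2: 37 dB above -44 dBFS, reduced 2.5:1 to 14.8 dB above → -29.2 dBFS; +8 dB make-up → -21.2 dBFS.
Stage 3: -21.2 dBFS is at or below the -7 dBFS threshold — no compression; make-up brings it to -15.2 dBFS.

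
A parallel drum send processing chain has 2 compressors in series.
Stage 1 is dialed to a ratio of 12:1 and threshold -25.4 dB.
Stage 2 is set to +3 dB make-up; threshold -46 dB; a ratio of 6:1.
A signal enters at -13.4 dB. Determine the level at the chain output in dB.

Stage 1: -13.4 dB is 12 dB over -25.4 dB; at 12:1 that becomes 1 dB over, giving -24.4 dB.
Stage 2: 21.6 dB above -46 dB, reduced 6:1 to 3.6 dB above → -42.4 dB; +3 dB make-up → -39.4 dB.

-39.4 dB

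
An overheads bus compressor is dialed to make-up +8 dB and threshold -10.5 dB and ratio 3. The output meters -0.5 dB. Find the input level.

Stripping the +8 dB make-up gives -8.5 dB at the gain stage.
Post-compression overshoot = -8.5 − (-10.5) = 2 dB.
Undo the ratio: input overshoot = 2 × 3 = 6 dB, giving input = -4.5 dB.

-4.5 dB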